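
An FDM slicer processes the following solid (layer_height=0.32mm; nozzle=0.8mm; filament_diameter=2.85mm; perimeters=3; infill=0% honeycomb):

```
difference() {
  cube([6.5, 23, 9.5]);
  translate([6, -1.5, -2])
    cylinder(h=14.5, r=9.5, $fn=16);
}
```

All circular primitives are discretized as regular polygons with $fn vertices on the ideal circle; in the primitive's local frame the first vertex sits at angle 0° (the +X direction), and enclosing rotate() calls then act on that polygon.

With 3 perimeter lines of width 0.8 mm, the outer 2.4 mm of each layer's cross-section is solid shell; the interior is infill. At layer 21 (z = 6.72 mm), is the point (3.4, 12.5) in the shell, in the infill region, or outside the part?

At z = 6.72 mm: the 6.5×23 cube contributes its full rectangle; the r=9.5 cylinder at (6, -1.5) contributes a regular 16-gon of circumradius 9.5; Taking the first minus the rest: starting from the 6.5×23 cube, the r=9.5 cylinder at (6, -1.5) partially overlaps it — only the 47.08 mm² overlap (of its 276.30 mm²) is removed, clipping the outline — 1 connected region. Overall, the cross-section is a single solid region. The nearest boundary edge runs (6.50, 23.00)→(6.50, 7.90); distance from the point to it = 3.10 mm. The point is inside the cross-section and 3.10 mm from the nearest boundary — more than the 2.4 mm shell width (3 × 0.8), so it's in the infill interior.

infill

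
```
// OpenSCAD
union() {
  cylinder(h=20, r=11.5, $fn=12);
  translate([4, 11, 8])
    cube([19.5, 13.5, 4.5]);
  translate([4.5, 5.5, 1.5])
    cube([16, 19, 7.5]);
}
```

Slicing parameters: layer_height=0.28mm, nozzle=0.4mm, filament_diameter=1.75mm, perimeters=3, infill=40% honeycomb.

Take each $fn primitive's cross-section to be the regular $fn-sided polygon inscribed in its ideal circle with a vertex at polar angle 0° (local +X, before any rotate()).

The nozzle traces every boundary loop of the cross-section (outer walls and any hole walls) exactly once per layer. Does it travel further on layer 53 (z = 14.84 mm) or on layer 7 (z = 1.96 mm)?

Layer 53 (z = 14.84): the r=11.5 cylinder contributes a regular 12-gon of circumradius 11.5 (perimeter = 2·12·11.500·sin(180°/12) = 71.43 mm); the cube at (4, 11) does not reach this height (z outside [8, 12.5]); the cube at (4.5, 5.5) does not reach this height (z outside [1.5, 9]); Combining (union): only the r=11.5 cylinder is present, so the union is just that shape — boundary = 71.43 mm. So its perimeter = 71.43 mm. Layer 7 (z = 1.96): the cylinder: section is a regular 12-gon, circumradius r=11.5 (perimeter = 2·12·11.500·sin(180°/12) = 71.43 mm); the cube at (4, 11) is not intersected at this z (z outside [8, 12.5]); the cube at (4.5, 5.5) (footprint 16×19) is included at this height (perimeter 70.00 mm); Taking the union: the regions partially overlap (shared area 15.70 mm²), so the edge portions inside another operand are dropped and the merged outline is re-measured after clipping — boundary = 123.61 mm. So its perimeter = 123.61 mm. Layer 7 is larger (123.61 vs 71.43 mm).

layer 7 (z = 1.96 mm)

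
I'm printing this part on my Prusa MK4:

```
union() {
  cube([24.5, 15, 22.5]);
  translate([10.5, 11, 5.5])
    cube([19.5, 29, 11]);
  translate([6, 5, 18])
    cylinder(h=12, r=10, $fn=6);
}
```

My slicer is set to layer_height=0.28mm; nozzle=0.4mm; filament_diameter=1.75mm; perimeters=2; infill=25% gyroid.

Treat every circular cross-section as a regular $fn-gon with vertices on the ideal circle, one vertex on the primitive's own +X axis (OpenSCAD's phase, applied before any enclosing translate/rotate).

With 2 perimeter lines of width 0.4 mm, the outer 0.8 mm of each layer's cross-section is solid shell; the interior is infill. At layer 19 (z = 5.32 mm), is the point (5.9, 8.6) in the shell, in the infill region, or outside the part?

At z = 5.32 mm: the cube (footprint 24.5×15) is included at this height; the cube at (10.5, 11) is absent (z outside [5.5, 16.5]); the cylinder at (6, 5) does not reach this height (z outside [18, 30]); Taking the union: only the 24.5×15 cube is present, so the union is just that shape — 1 connected region. Overall, the cross-section is a single solid region. The nearest boundary edge runs (0.00, 15.00)→(0.00, 0.00); distance from the point to it = 5.90 mm. The point is inside the cross-section and 5.90 mm from the nearest boundary — more than the 0.8 mm shell width (2 × 0.4), so it's in the infill interior.

infill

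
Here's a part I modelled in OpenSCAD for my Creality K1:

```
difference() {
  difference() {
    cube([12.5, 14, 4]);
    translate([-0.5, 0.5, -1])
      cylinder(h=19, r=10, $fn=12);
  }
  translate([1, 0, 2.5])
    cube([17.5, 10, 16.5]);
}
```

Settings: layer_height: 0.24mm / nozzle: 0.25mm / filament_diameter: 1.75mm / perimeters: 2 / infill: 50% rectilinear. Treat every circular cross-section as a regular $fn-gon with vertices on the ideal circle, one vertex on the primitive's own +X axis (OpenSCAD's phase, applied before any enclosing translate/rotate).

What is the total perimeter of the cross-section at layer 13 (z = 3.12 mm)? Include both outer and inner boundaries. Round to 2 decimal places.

At z = 3.12 mm: the cube is present — its section is the full 12.5×14 rectangle (perimeter 53.00 mm); the r=10 cylinder at (-0.5, 0.5) contributes a regular 12-gon of circumradius 10 (perimeter = 2·12·10.000·sin(180°/12) = 62.12 mm); After the difference (first − rest): starting from the 12.5×14 cube, the r=10 cylinder at (-0.5, 0.5) partially overlaps it — only the 74.75 mm² overlap (of its 300.00 mm²) is removed, clipping the outline — boundary = 48.80 mm; the 17.5×10 cube at (1, 0) contributes its full rectangle (perimeter 55.00 mm); Subtracting the remaining from the first: starting from that combined region, the 17.5×10 cube at (1, 0) partially overlaps it — only the 50.50 mm² overlap (of its 175.00 mm²) is removed, clipping the outline — boundary = 32.68 mm. Overall, the cross-section is a single solid region. Total boundary length (outer) = 32.68 mm.

32.68 mm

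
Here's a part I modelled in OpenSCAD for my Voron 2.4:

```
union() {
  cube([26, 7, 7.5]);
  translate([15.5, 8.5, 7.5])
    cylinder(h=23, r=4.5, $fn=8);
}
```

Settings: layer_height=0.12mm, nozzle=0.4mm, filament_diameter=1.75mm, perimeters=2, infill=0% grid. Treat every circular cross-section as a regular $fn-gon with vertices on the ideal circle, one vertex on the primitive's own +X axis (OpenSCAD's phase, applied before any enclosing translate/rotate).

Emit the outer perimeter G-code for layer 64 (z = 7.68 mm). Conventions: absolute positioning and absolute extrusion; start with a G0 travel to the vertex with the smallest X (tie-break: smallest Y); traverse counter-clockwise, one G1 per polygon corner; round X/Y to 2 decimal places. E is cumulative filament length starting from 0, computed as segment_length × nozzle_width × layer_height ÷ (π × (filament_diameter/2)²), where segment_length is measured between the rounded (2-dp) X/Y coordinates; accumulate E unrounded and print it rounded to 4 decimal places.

At z = 7.68 mm: the cube is absent (z outside [0, 7.5]); the r=4.5 cylinder at (15.5, 8.5) contributes a regular 8-gon of circumradius 4.5; Taking the union: only the r=4.5 cylinder at (15.5, 8.5) is present, so the union is just that shape — 1 connected region. The outline is a single polygon with 8 vertices. Extrusion per mm of travel: 0.4 × 0.12 / (π × 0.875²) = 0.019956. Accumulating E over each segment gives final E = 0.5497.

G0 X11.00 Y8.50 Z7.68
G1 X12.32 Y5.32 E0.0687
G1 X15.50 Y4.00 E0.1374
G1 X18.68 Y5.32 E0.2061
G1 X20.00 Y8.50 E0.2748
G1 X18.68 Y11.68 E0.3436
G1 X15.50 Y13.00 E0.4123
G1 X12.32 Y11.68 E0.4810
G1 X11.00 Y8.50 E0.5497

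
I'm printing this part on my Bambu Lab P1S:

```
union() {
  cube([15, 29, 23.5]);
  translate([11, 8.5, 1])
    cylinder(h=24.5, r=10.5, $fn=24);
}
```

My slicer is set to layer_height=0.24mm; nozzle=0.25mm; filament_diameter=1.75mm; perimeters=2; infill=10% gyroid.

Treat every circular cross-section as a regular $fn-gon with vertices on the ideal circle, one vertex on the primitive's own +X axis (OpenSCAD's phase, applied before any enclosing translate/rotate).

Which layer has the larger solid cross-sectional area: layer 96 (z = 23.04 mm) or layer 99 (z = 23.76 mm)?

Layer 96 (z = 23.04): the cube (footprint 15×29) is included at this height (area 435.00 mm²); the r=10.5 cylinder at (11, 8.5) contributes a regular 24-gon of circumradius 10.5 (area = (24/2)·10.500²·sin(360°/24) = 342.42 mm²); Combining (union): the regions partially overlap — summed areas 777.42 mm² minus the doubly-counted overlap 237.91 mm² gives 539.50 mm² — area = 539.50 mm². So its area = 539.50 mm². Layer 99 (z = 23.76): the cube is not intersected at this z (z outside [0, 23.5]); the r=10.5 cylinder at (11, 8.5) gives a regular 24-gon of circumradius 10.5 (constant along its height) (area = (24/2)·10.500²·sin(360°/24) = 342.42 mm²); Taking the union: only the r=10.5 cylinder at (11, 8.5) is present, so the union is just that shape — area = 342.42 mm². So its area = 342.42 mm². Layer 96 is larger (539.50 vs 342.42 mm²).

layer 96 (z = 23.04 mm)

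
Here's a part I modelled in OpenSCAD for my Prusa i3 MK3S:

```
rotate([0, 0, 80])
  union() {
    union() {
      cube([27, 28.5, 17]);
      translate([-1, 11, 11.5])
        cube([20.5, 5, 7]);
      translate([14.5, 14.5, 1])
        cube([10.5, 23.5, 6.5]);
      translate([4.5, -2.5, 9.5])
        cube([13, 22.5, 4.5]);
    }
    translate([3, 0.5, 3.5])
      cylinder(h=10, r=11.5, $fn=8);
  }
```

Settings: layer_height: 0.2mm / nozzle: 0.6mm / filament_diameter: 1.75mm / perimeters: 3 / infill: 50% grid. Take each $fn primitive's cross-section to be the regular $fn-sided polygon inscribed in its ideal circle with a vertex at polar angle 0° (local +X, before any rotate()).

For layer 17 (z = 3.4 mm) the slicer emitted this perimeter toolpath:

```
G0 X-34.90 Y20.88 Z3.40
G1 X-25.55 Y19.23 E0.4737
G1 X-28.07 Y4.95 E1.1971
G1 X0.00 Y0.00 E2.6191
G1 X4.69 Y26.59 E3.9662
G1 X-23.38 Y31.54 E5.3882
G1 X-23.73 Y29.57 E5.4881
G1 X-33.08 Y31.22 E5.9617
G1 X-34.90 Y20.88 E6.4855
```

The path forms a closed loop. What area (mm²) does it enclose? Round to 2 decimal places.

869.28 mm²

Apply the shoelace formula to the sequence of (X, Y) vertices; enclosed area = 869.28 mm².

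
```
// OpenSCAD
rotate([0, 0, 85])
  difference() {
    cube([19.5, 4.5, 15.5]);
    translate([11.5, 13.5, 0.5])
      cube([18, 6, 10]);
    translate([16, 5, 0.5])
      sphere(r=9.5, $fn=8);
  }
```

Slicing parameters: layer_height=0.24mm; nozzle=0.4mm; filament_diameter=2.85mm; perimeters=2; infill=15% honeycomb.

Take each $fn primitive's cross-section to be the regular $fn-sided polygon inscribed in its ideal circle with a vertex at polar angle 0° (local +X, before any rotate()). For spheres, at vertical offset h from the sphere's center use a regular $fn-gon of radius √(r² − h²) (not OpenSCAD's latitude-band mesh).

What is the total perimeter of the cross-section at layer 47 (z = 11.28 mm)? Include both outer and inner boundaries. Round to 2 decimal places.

48.00 mm

At z = 11.28 mm: the cube (footprint 19.5×4.5) is included at this height (perimeter 48.00 mm); the cube at (11.5, 13.5) is absent (z outside [0.5, 10.5]); the sphere at (16, 5) is not intersected at this z (|z−center|=10.780 > r=9.5); Taking the first minus the rest: none of the subtracted shapes is present at this height, so the 19.5×4.5 cube is unchanged — boundary = 48.00 mm; (rotated 85° about Z; rotation is an isometry so areas/perimeters/island counts are preserved). Overall, the cross-section is a single solid region. Total boundary length (outer) = 48.00 mm.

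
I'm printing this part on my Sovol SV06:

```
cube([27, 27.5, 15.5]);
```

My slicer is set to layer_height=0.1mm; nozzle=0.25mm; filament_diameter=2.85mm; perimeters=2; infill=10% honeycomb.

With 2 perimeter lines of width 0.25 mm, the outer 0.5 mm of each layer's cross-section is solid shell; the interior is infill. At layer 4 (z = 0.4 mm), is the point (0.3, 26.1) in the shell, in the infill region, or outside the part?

At z = 0.4 mm: the cube (footprint 27×27.5) is included at this height. Overall, the cross-section is a single solid region. The nearest boundary edge runs (0.00, 27.50)→(0.00, 0.00); distance from the point to it = 0.30 mm. The point is inside the cross-section, 0.30 mm from the nearest boundary — within the 0.5 mm shell band (2 × 0.25).

shell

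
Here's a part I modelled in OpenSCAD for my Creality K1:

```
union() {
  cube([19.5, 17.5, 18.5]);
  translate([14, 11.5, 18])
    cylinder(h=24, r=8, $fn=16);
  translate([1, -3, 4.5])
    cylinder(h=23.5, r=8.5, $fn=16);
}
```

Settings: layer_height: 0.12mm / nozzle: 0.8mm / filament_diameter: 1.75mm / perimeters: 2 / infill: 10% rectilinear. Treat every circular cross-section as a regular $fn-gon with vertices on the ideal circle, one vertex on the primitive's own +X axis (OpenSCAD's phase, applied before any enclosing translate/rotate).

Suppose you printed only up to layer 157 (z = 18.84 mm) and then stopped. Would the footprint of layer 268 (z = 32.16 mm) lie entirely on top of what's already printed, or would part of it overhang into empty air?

entirely on top

Compare the two slices. At z = 18.84: the cube is absent (z outside [0, 18.5]); the r=8 cylinder at (14, 11.5) gives a regular 16-gon of circumradius 8 (constant along its height) (area = (16/2)·8.000²·sin(360°/16) = 195.93 mm²); the r=8.5 cylinder at (1, -3) gives a regular 16-gon of circumradius 8.5 (constant along its height) (area = (16/2)·8.500²·sin(360°/16) = 221.19 mm²); Merging all regions: the 2 present regions are separate (no shared area or edge), so areas and boundary lengths simply add and each stays a separate island — area = 417.12 mm². At z = 32.16: the cube is absent (z outside [0, 18.5]); the r=8 cylinder at (14, 11.5) contributes a regular 16-gon of circumradius 8 (area = (16/2)·8.000²·sin(360°/16) = 195.93 mm²); the cylinder at (1, -3) does not reach this height (z outside [4.5, 28]); Merging all regions: only the r=8 cylinder at (14, 11.5) is present, so the union is just that shape — area = 195.93 mm². Checking containment: the cross-section at z = 32.16 is a subset of the cross-section at z = 18.84.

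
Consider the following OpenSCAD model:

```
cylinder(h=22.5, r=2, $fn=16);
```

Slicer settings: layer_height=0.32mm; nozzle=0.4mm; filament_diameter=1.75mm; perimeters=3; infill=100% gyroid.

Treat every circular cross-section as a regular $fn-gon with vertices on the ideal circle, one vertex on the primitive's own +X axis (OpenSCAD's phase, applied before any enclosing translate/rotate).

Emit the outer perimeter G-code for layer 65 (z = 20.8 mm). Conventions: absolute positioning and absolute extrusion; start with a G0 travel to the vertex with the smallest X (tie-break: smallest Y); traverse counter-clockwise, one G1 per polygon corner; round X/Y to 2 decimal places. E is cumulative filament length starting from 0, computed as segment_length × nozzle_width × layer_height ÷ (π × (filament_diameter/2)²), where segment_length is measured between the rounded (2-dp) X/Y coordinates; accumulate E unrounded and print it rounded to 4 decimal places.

At z = 20.8 mm: the r=2 cylinder contributes a regular 16-gon of circumradius 2. The outline is a single polygon with 16 vertices. Extrusion per mm of travel: 0.4 × 0.32 / (π × 0.875²) = 0.053216. Accumulating E over each segment gives final E = 0.6646.

G0 X-2.00 Y0.00 Z20.80
G1 X-1.85 Y-0.77 E0.0417
G1 X-1.41 Y-1.41 E0.0831
G1 X-0.77 Y-1.85 E0.1244
G1 X0.00 Y-2.00 E0.1662
G1 X0.77 Y-1.85 E0.2079
G1 X1.41 Y-1.41 E0.2492
G1 X1.85 Y-0.77 E0.2906
G1 X2.00 Y0.00 E0.3323
G1 X1.85 Y0.77 E0.3741
G1 X1.41 Y1.41 E0.4154
G1 X0.77 Y1.85 E0.4567
G1 X0.00 Y2.00 E0.4985
G1 X-0.77 Y1.85 E0.5402
G1 X-1.41 Y1.41 E0.5815
G1 X-1.85 Y0.77 E0.6229
G1 X-2.00 Y0.00 E0.6646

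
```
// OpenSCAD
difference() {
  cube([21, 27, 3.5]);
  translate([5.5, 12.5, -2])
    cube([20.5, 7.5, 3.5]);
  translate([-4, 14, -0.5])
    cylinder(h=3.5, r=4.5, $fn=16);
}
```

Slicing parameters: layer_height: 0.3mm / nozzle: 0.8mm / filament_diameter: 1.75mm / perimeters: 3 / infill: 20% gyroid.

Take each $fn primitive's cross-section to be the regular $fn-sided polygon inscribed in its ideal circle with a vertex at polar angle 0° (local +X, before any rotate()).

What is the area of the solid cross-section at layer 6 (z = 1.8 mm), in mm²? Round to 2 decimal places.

565.83 mm²

At z = 1.8 mm: the cube is present — its section is the full 21×27 rectangle (area 567.00 mm²); the cube at (5.5, 12.5) is absent (z outside [-2, 1.5]); the r=4.5 cylinder at (-4, 14) contributes a regular 16-gon of circumradius 4.5 (area = (16/2)·4.500²·sin(360°/16) = 61.99 mm²); Taking the first minus the rest: starting from the 21×27 cube (567.00 mm²), the r=4.5 cylinder at (-4, 14) partially overlaps it — only the 1.17 mm² overlap (of its 61.99 mm²) is removed, clipping the outline — area = 565.83 mm². Overall, the cross-section is a single solid region. Net area = 565.83 mm².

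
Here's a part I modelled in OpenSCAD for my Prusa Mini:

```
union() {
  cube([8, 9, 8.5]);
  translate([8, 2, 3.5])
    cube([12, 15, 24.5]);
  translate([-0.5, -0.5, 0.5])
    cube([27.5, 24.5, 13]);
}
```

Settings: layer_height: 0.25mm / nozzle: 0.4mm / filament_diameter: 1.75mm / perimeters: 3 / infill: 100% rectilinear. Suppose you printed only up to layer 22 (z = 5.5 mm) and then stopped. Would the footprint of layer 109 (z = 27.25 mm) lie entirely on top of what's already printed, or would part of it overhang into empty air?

entirely on top

Compare the two slices. At z = 5.5: the cube is present — its section is the full 8×9 rectangle (area 72.00 mm²); the cube at (8, 2) (footprint 12×15) is included at this height (area 180.00 mm²); the cube at (-0.5, -0.5) (footprint 27.5×24.5) is included at this height (area 673.75 mm²); Taking the union: the regions partially overlap — summed areas 925.75 mm² minus the doubly-counted overlap 252.00 mm² gives 673.75 mm² — area = 673.75 mm². At z = 27.25: the cube is absent (z outside [0, 8.5]); the cube at (8, 2) (footprint 12×15) is included at this height (area 180.00 mm²); the cube at (-0.5, -0.5) is absent (z outside [0.5, 13.5]); Taking the union: only the 12×15 cube at (8, 2) is present, so the union is just that shape — area = 180.00 mm². Checking containment: the cross-section at z = 27.25 is a subset of the cross-section at z = 5.5.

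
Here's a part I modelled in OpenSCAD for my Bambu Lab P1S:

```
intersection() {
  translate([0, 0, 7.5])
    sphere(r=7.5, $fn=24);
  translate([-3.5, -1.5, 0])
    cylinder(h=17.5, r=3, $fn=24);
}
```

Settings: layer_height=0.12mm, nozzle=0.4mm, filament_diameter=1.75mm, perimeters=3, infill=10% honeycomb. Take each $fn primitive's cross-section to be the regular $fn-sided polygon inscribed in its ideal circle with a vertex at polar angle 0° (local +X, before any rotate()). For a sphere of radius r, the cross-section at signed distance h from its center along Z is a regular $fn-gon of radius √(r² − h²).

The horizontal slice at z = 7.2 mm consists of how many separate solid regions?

At z = 7.2 mm: the r=7.5 sphere contributes a regular 24-gon of circumradius √(7.5²−0.3²) = 7.494; the r=3 cylinder at (-3.5, -1.5) contributes a regular 24-gon of circumradius 3; Taking the intersection: the r=3 cylinder at (-3.5, -1.5) lies inside the r=7.5 sphere, so the common part is the r=3 cylinder at (-3.5, -1.5) itself — 1 connected region. The result has 1 disconnected region.

1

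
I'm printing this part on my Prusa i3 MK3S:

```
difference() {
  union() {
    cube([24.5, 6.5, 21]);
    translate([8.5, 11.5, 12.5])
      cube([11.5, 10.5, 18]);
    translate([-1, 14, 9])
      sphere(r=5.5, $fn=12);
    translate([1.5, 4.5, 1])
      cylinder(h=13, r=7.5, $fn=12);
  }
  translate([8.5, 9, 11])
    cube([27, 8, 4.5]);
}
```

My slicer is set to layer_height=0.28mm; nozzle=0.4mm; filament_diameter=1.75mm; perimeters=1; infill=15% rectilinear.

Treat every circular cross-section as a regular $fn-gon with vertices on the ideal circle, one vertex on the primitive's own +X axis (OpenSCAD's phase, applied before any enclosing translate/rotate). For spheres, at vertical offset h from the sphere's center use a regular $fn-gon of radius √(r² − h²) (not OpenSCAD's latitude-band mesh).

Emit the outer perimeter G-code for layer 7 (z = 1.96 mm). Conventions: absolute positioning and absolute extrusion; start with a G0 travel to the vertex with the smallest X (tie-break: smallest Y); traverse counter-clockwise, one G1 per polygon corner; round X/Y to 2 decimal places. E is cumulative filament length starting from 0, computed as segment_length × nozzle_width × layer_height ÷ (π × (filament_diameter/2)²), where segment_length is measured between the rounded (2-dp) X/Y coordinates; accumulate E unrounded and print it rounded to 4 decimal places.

At z = 1.96 mm: the 24.5×6.5 cube contributes its full rectangle; the cube at (8.5, 11.5) does not reach this height (z outside [12.5, 30.5]); the sphere at (-1, 14) is absent (|z−center|=7.040 > r=5.5); the r=7.5 cylinder at (1.5, 4.5) gives a regular 12-gon of circumradius 7.5 (constant along its height); Taking the union: the regions partially overlap (shared area 55.05 mm²), so overlapping operands fuse into one piece — 1 connected region; the cube at (8.5, 9) is absent (z outside [11, 15.5]); After the difference (first − rest): none of the subtracted shapes is present at this height, so the result so far is unchanged — 1 connected region. The outline is a single polygon with 14 vertices. Extrusion per mm of travel: 0.4 × 0.28 / (π × 0.875²) = 0.046564. Accumulating E over each segment gives final E = 3.6963.

G0 X-6.00 Y4.50 Z1.96
G1 X-5.00 Y0.75 E0.1807
G1 X-2.25 Y-2.00 E0.3618
G1 X1.50 Y-3.00 E0.5425
G1 X5.25 Y-2.00 E0.7232
G1 X7.25 Y0.00 E0.8549
G1 X24.50 Y0.00 E1.6582
G1 X24.50 Y6.50 E1.9608
G1 X8.46 Y6.50 E2.7077
G1 X8.00 Y8.25 E2.7920
G1 X5.25 Y11.00 E2.9731
G1 X1.50 Y12.00 E3.1538
G1 X-2.25 Y11.00 E3.3345
G1 X-5.00 Y8.25 E3.5156
G1 X-6.00 Y4.50 E3.6963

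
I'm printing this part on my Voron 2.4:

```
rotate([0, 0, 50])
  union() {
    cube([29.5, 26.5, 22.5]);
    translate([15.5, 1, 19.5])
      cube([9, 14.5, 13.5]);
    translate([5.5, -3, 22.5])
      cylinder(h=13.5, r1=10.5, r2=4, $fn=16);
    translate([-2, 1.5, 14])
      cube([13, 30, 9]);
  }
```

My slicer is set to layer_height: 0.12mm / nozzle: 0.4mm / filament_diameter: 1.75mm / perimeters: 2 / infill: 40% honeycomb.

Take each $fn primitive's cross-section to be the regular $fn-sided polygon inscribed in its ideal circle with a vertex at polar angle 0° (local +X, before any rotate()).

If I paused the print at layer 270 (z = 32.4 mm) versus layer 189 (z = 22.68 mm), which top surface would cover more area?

layer 189 (z = 22.68 mm)

Layer 270 (z = 32.4): the cube is absent (z outside [0, 22.5]); the cube at (15.5, 1) (footprint 9×14.5) is included at this height (area 130.50 mm²); the cone at (5.5, -3) contributes a regular 16-gon of circumradius 5.733 (interpolated between r1=10.5 and r2=4 at t=0.733) (area = (16/2)·5.733²·sin(360°/16) = 100.63 mm²); the cube at (-2, 1.5) is not intersected at this z (z outside [14, 23]); Combining (union): the 2 present regions are separate (no shared area or edge), so areas and boundary lengths simply add and each stays a separate island — area = 231.13 mm²; (rotated 50° about Z; rotation is an isometry so areas/perimeters/island counts are preserved). So its area = 231.13 mm². Layer 189 (z = 22.68): the cube is not intersected at this z (z outside [0, 22.5]); the 9×14.5 cube at (15.5, 1) contributes its full rectangle (area 130.50 mm²); the cone at (5.5, -3) (r1=10.5→r2=4) has section circumradius 10.413 here — a regular 16-gon (area = (16/2)·10.413²·sin(360°/16) = 331.98 mm²); the 13×30 cube at (-2, 1.5) contributes its full rectangle (area 390.00 mm²); Merging all regions: the regions partially overlap — summed areas 852.48 mm² minus the doubly-counted overlap 64.83 mm² gives 787.65 mm² — area = 787.65 mm²; (whole slice rotated 50° about Z — lengths, areas and connectivity unchanged). So its area = 787.65 mm². Layer 189 is larger (787.65 vs 231.13 mm²).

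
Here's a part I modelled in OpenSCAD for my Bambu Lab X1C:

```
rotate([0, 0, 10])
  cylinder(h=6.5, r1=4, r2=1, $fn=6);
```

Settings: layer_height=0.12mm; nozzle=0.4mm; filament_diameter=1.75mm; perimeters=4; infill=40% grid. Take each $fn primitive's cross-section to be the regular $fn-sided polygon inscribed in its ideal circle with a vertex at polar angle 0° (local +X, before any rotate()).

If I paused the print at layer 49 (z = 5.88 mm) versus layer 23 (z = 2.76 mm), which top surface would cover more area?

Layer 49 (z = 5.88): the cone contributes a regular 6-gon of circumradius 1.286 (interpolated between r1=4 and r2=1 at t=0.905) (area = (6/2)·1.286²·sin(360°/6) = 4.30 mm²); (rotated 10° about Z; rotation is an isometry so areas/perimeters/island counts are preserved). So its area = 4.30 mm². Layer 23 (z = 2.76): the cone (r1=4→r2=1) has section circumradius 2.726 here — a regular 6-gon (area = (6/2)·2.726²·sin(360°/6) = 19.31 mm²); (whole slice rotated 10° about Z — lengths, areas and connectivity unchanged). So its area = 19.31 mm². Layer 23 is larger (19.31 vs 4.30 mm²).

layer 23 (z = 2.76 mm)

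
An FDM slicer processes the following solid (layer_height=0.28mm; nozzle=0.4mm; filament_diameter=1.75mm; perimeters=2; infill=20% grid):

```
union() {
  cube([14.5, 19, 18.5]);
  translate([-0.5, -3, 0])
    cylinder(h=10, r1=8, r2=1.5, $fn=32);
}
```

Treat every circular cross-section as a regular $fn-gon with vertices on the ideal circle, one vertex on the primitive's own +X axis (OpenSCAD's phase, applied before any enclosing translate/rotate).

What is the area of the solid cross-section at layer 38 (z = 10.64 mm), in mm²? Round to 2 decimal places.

At z = 10.64 mm: the cube is present — its section is the full 14.5×19 rectangle (area 275.50 mm²); the cone at (-0.5, -3) is absent (z outside [0, 10]); Merging all regions: only the 14.5×19 cube is present, so the union is just that shape — area = 275.50 mm². Overall, the cross-section is a single solid region. Net area = 275.50 mm².

275.50 mm²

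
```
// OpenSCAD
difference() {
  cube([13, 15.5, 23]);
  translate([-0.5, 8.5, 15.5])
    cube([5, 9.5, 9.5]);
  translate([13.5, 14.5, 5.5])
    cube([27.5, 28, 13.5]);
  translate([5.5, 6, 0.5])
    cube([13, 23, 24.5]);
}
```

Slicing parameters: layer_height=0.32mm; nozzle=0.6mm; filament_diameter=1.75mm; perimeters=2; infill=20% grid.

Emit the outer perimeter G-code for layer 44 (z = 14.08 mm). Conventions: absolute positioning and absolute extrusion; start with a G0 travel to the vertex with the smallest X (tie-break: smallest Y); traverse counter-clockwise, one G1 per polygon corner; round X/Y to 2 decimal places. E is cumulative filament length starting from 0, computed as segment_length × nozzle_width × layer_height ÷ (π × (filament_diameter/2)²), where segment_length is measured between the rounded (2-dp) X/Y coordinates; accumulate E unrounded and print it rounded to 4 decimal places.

G0 X0.00 Y0.00 Z14.08
G1 X13.00 Y0.00 E1.0377
G1 X13.00 Y6.00 E1.5167
G1 X5.50 Y6.00 E2.1153
G1 X5.50 Y15.50 E2.8737
G1 X0.00 Y15.50 E3.3127
G1 X0.00 Y0.00 E4.5500

At z = 14.08 mm: the cube is present — its section is the full 13×15.5 rectangle; the cube at (-0.5, 8.5) does not reach this height (z outside [15.5, 25]); the cube at (13.5, 14.5) is present — its section is the full 27.5×28 rectangle; the cube at (5.5, 6) (footprint 13×23) is included at this height; Subtracting the remaining from the first: starting from the 13×15.5 cube, the 27.5×28 cube at (13.5, 14.5) misses the remaining region (no effect); the 13×23 cube at (5.5, 6) partially overlaps it — only the 71.25 mm² overlap (of its 299.00 mm²) is removed, clipping the outline — 1 connected region. The outline is a single polygon with 6 vertices. Extrusion per mm of travel: 0.6 × 0.32 / (π × 0.875²) = 0.079824. Accumulating E over each segment gives final E = 4.5500.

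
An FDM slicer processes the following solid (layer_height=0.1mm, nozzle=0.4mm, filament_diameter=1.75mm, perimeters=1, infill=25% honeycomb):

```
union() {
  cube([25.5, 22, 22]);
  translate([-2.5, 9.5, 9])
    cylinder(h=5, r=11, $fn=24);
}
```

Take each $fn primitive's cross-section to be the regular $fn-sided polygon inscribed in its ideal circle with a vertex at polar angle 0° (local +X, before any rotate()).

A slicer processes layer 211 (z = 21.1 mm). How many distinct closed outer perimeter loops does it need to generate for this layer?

1

At z = 21.1 mm: the cube is present — its section is the full 25.5×22 rectangle; the cylinder at (-2.5, 9.5) is not intersected at this z (z outside [9, 14]); Combining (union): only the 25.5×22 cube is present, so the union is just that shape — 1 connected region. The result has 1 disconnected region.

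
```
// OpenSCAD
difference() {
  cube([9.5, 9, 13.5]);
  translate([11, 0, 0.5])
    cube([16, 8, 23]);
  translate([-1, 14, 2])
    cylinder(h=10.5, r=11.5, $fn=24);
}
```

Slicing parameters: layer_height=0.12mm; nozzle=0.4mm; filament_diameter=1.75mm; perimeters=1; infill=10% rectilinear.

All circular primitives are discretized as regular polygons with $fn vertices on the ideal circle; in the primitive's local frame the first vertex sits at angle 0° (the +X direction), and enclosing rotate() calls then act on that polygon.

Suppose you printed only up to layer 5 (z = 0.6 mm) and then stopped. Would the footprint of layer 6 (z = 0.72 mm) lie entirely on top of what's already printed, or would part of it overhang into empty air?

Compare the two slices. At z = 0.6: the 9.5×9 cube contributes its full rectangle (area 85.50 mm²); the 16×8 cube at (11, 0) contributes its full rectangle (area 128.00 mm²); the cylinder at (-1, 14) is not intersected at this z (z outside [2, 12.5]); Subtracting the remaining from the first: starting from the 9.5×9 cube (85.50 mm²), the 16×8 cube at (11, 0) misses the remaining region (no effect) — area = 85.50 mm². At z = 0.72: the 9.5×9 cube contributes its full rectangle (area 85.50 mm²); the 16×8 cube at (11, 0) contributes its full rectangle (area 128.00 mm²); the cylinder at (-1, 14) is not intersected at this z (z outside [2, 12.5]); After the difference (first − rest): starting from the 9.5×9 cube (85.50 mm²), the 16×8 cube at (11, 0) misses the remaining region (no effect) — area = 85.50 mm². Checking containment: the cross-section at z = 0.72 is a subset of the cross-section at z = 0.6.

entirely on top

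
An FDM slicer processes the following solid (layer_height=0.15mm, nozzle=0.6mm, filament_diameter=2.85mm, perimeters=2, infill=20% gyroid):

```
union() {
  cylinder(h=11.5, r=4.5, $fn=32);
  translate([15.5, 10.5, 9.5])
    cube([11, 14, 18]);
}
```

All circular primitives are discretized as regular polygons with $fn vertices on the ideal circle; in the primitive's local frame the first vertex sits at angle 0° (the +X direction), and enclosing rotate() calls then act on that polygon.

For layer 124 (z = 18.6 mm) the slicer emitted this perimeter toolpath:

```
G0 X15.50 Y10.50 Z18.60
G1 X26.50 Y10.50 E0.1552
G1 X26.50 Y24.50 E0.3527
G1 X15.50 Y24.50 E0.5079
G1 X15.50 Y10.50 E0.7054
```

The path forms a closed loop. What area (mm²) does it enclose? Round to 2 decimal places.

154.00 mm²

Apply the shoelace formula to the sequence of (X, Y) vertices; enclosed area = 154.00 mm².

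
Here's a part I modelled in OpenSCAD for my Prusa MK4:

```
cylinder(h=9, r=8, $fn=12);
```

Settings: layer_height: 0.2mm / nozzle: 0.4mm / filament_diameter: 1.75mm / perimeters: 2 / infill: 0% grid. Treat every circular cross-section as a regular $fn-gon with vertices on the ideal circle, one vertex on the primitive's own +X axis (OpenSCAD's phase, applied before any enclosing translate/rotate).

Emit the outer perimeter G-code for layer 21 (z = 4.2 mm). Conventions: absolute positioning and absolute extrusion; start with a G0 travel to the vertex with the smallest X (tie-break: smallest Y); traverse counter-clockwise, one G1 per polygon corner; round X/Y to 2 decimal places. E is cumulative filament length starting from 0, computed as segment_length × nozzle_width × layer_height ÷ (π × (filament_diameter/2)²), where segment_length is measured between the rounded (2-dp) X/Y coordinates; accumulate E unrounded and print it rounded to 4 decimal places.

G0 X-8.00 Y0.00 Z4.20
G1 X-6.93 Y-4.00 E0.1377
G1 X-4.00 Y-6.93 E0.2755
G1 X0.00 Y-8.00 E0.4133
G1 X4.00 Y-6.93 E0.5510
G1 X6.93 Y-4.00 E0.6888
G1 X8.00 Y0.00 E0.8265
G1 X6.93 Y4.00 E0.9642
G1 X4.00 Y6.93 E1.1020
G1 X0.00 Y8.00 E1.2398
G1 X-4.00 Y6.93 E1.3775
G1 X-6.93 Y4.00 E1.5153
G1 X-8.00 Y0.00 E1.6530

At z = 4.2 mm: the r=8 cylinder gives a regular 12-gon of circumradius 8 (constant along its height). The outline is a single polygon with 12 vertices. Extrusion per mm of travel: 0.4 × 0.2 / (π × 0.875²) = 0.033260. Accumulating E over each segment gives final E = 1.6530.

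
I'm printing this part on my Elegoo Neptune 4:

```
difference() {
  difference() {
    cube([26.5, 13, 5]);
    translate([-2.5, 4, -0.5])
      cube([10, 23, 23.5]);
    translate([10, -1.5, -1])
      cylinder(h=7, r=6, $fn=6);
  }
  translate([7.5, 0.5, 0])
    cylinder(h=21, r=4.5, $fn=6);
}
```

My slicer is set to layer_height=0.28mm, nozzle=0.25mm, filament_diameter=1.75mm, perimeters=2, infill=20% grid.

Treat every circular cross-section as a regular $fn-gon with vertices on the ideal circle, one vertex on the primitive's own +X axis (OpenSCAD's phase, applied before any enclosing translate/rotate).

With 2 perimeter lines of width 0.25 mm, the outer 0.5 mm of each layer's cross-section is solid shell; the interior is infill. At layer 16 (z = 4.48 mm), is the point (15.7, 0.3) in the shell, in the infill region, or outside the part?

At z = 4.48 mm: the cube is present — its section is the full 26.5×13 rectangle; the 10×23 cube at (-2.5, 4) contributes its full rectangle; the r=6 cylinder at (10, -1.5) gives a regular 6-gon of circumradius 6 (constant along its height); Subtracting the remaining from the first: starting from the 26.5×13 cube, the 10×23 cube at (-2.5, 4) partially overlaps it — only the 67.50 mm² overlap (of its 230.00 mm²) is removed, clipping the outline; the r=6 cylinder at (10, -1.5) partially overlaps it — only the 30.06 mm² overlap (of its 93.53 mm²) is removed, clipping the outline — 1 connected region; the r=4.5 cylinder at (7.5, 0.5) contributes a regular 6-gon of circumradius 4.5; After the difference (first − rest): starting from the result so far, the r=4.5 cylinder at (7.5, 0.5) partially overlaps it — only the 10.32 mm² overlap (of its 52.61 mm²) is removed, clipping the outline — 2 connected regions. Overall, the cross-section has 2 separate islands. The nearest boundary edge runs (26.50, 0.00)→(15.13, 0.00); distance from the point to it = 0.30 mm. (Shell/infill is judged within the island containing the point — the largest one.) The point is inside the cross-section, 0.30 mm from the nearest boundary — within the 0.5 mm shell band (2 × 0.25).

shell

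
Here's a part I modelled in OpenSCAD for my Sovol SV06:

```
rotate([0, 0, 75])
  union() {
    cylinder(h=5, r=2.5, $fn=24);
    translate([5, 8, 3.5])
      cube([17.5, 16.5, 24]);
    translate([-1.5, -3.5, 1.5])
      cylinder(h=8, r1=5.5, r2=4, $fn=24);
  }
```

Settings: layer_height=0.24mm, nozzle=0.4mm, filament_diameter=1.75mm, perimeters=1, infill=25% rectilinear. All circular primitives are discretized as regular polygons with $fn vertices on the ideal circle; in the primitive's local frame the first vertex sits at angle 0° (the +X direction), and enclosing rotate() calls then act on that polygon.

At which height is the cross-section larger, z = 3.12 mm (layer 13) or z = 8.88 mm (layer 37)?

layer 37 (z = 8.88 mm)

Layer 13 (z = 3.12): the r=2.5 cylinder contributes a regular 24-gon of circumradius 2.5 (area = (24/2)·2.500²·sin(360°/24) = 19.41 mm²); the cube at (5, 8) does not reach this height (z outside [3.5, 27.5]); the cone at (-1.5, -3.5): at t=0.203 of its height the radius interpolates to r₁+(r₂−r₁)t = 5.196, giving a regular 24-gon of that circumradius (area = (24/2)·5.196²·sin(360°/24) = 83.86 mm²); Merging all regions: the regions partially overlap — summed areas 103.27 mm² minus the doubly-counted overlap 15.38 mm² gives 87.89 mm² — area = 87.89 mm²; (rotated 75° about Z; rotation is an isometry so areas/perimeters/island counts are preserved). So its area = 87.89 mm². Layer 37 (z = 8.88): the cylinder is not intersected at this z (z outside [0, 5]); the cube at (5, 8) is present — its section is the full 17.5×16.5 rectangle (area 288.75 mm²); the cone at (-1.5, -3.5) contributes a regular 24-gon of circumradius 4.116 (interpolated between r1=5.5 and r2=4 at t=0.923) (area = (24/2)·4.116²·sin(360°/24) = 52.62 mm²); Merging all regions: the 2 present regions are separate (no shared area or edge), so areas and boundary lengths simply add and each stays a separate island — area = 341.37 mm²; (whole slice rotated 75° about Z — lengths, areas and connectivity unchanged). So its area = 341.37 mm². Layer 37 is larger (341.37 vs 87.89 mm²).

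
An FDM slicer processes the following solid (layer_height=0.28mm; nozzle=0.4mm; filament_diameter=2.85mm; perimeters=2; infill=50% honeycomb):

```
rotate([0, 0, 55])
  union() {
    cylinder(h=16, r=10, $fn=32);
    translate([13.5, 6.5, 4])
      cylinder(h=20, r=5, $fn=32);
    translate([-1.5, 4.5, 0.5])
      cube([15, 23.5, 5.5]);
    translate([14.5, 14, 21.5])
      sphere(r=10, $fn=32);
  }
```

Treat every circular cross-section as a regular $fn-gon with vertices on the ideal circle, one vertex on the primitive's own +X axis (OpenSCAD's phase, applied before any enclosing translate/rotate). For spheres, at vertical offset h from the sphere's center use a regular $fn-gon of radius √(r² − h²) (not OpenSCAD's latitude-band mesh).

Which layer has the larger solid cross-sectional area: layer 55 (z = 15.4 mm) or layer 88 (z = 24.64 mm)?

layer 55 (z = 15.4 mm)

Layer 55 (z = 15.4): the r=10 cylinder contributes a regular 32-gon of circumradius 10 (area = (32/2)·10.000²·sin(360°/32) = 312.14 mm²); the r=5 cylinder at (13.5, 6.5) contributes a regular 32-gon of circumradius 5 (area = (32/2)·5.000²·sin(360°/32) = 78.04 mm²); the cube at (-1.5, 4.5) is absent (z outside [0.5, 6]); the r=10 sphere at (14.5, 14) slices to a regular 32-gon of circumradius 7.924 (√(r²−h²) with h=6.1 from center) (area = (32/2)·7.924²·sin(360°/32) = 196.00 mm²); Combining (union): the regions partially overlap — summed areas 586.18 mm² minus the doubly-counted overlap 36.91 mm² gives 549.27 mm² — area = 549.27 mm²; (rotated 55° about Z; rotation is an isometry so areas/perimeters/island counts are preserved). So its area = 549.27 mm². Layer 88 (z = 24.64): the cylinder is not intersected at this z (z outside [0, 16]); the cylinder at (13.5, 6.5) does not reach this height (z outside [4, 24]); the cube at (-1.5, 4.5) is absent (z outside [0.5, 6]); the sphere at (14.5, 14): section is a regular 32-gon, circumradius = √(r²−h²) = √(10²−3.14²) = 9.494 (area = (32/2)·9.494²·sin(360°/32) = 281.37 mm²); Merging all regions: only the r=10 sphere at (14.5, 14) is present, so the union is just that shape — area = 281.37 mm²; (whole slice rotated 55° about Z — lengths, areas and connectivity unchanged). So its area = 281.37 mm². Layer 55 is larger (549.27 vs 281.37 mm²).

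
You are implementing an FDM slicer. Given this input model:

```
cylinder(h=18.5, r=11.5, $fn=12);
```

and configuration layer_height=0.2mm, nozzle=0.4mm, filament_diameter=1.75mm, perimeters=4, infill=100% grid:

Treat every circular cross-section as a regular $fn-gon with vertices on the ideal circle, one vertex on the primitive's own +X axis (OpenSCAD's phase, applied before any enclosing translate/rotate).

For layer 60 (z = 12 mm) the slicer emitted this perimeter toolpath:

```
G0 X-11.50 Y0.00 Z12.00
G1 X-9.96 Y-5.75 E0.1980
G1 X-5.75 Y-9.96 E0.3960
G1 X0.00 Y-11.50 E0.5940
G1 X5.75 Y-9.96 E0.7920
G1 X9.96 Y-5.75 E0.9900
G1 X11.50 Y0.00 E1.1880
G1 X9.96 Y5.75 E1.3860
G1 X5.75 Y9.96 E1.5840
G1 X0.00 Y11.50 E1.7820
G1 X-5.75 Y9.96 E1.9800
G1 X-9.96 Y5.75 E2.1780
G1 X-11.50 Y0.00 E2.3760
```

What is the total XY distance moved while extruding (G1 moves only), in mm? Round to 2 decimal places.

Sum the Euclidean lengths of each G1 segment: total = 71.44 mm.

71.44 mm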